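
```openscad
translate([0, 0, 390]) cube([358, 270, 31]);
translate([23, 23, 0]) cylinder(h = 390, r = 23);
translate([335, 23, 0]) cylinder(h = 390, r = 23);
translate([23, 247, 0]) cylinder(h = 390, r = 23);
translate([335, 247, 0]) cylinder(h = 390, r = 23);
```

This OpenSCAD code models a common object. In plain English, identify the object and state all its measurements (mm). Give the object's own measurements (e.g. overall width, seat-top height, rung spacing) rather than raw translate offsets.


A four-legged stool. The seat is a 358×270×31 mm slab whose top surface is at z = 421 mm; four round legs, each 46 mm in diameter, run from the floor (z = 0) to the underside of the seat, each leg's axis is inset half a diameter from the nearest pair of seat edges (so the leg's bounding box is flush with the corner).


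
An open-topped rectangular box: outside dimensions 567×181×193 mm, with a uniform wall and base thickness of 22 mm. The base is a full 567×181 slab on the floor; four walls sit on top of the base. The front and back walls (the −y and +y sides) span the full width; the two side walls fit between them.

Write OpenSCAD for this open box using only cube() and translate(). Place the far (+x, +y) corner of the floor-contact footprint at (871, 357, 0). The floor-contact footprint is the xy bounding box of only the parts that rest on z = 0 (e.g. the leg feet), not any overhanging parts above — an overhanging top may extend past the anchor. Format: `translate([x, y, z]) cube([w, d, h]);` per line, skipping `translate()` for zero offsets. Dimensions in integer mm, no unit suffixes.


translate([304, 176, 0]) cube([567, 181, 22]);
translate([304, 176, 22]) cube([567, 22, 171]);
translate([304, 335, 22]) cube([567, 22, 171]);
translate([304, 198, 22]) cube([22, 137, 171]);
translate([849, 198, 22]) cube([22, 137, 171]);


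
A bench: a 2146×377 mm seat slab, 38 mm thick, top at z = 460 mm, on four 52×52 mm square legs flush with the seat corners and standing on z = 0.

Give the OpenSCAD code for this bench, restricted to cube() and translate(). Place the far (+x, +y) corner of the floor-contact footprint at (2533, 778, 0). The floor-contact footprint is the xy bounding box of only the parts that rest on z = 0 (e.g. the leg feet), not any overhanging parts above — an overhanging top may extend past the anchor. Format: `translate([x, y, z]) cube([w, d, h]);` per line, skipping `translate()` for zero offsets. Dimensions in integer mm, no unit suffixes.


translate([387, 401, 422]) cube([2146, 377, 38]);
translate([387, 401, 0]) cube([52, 52, 422]);
translate([387, 726, 0]) cube([52, 52, 422]);
translate([2481, 401, 0]) cube([52, 52, 422]);
translate([2481, 726, 0]) cube([52, 52, 422]);


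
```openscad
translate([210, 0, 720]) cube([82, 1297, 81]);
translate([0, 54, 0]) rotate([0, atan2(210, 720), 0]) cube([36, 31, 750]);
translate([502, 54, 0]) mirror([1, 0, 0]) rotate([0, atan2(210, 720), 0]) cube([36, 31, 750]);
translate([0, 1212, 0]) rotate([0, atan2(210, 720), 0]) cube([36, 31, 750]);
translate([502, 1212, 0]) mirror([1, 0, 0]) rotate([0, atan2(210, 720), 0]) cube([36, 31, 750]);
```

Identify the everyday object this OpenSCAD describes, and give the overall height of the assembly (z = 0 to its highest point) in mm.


A sawhorse. The overall height is 801 mm.

A beam across two mirrored pairs of raked legs — a sawhorse. The beam's underside is at z = 720 (matching the legs' vertical rise in atan2(210, 720)) and the beam is 81 mm tall, so its top is at 720 + 81 = 801 mm. The raked legs top out at the beam's underside, so that is the highest point.


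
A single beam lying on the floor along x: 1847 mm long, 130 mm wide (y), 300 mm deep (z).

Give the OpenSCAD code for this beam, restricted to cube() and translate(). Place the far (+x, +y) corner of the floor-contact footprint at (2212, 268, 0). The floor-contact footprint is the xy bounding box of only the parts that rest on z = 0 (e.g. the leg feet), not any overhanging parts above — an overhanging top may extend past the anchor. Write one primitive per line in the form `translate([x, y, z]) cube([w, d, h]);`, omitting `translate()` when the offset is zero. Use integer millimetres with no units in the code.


translate([365, 138, 0]) cube([1847, 130, 300]);


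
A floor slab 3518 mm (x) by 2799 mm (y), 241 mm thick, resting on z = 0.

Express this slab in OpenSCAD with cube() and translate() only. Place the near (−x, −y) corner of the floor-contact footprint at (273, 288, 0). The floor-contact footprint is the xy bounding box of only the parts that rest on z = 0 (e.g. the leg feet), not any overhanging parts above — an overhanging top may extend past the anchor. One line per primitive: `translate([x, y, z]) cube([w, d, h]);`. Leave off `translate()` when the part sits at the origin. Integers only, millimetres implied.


translate([273, 288, 0]) cube([3518, 2799, 241]);


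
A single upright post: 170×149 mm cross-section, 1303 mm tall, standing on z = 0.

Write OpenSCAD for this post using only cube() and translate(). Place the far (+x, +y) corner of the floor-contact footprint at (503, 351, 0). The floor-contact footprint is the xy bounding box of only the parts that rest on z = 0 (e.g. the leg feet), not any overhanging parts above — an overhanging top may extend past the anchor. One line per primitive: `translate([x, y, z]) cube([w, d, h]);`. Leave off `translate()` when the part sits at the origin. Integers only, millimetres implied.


translate([333, 202, 0]) cube([170, 149, 1303]);


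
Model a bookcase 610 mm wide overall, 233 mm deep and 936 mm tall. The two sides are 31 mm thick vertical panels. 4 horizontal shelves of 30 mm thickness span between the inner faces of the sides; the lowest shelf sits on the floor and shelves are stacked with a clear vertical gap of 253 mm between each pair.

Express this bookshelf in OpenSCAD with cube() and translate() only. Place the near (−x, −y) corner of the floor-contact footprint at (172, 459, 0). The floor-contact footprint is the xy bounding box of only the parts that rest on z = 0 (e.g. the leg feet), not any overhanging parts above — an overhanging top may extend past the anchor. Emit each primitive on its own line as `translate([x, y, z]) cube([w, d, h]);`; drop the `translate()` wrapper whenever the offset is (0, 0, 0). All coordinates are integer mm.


translate([172, 459, 0]) cube([31, 233, 936]);
translate([751, 459, 0]) cube([31, 233, 936]);
translate([203, 459, 0]) cube([548, 233, 30]);
translate([203, 459, 283]) cube([548, 233, 30]);
translate([203, 459, 566]) cube([548, 233, 30]);
translate([203, 459, 849]) cube([548, 233, 30]);


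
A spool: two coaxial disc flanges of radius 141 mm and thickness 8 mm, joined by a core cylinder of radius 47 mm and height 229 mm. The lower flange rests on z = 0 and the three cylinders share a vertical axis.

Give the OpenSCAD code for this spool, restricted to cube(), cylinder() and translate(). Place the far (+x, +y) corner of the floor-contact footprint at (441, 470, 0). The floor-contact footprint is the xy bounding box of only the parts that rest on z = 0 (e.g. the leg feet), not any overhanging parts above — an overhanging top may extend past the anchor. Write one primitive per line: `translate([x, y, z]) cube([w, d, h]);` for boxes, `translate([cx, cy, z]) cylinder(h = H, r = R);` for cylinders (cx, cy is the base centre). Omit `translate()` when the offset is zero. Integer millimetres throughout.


translate([300, 329, 0]) cylinder(h = 8, r = 141);
translate([300, 329, 8]) cylinder(h = 229, r = 47);
translate([300, 329, 237]) cylinder(h = 8, r = 141);


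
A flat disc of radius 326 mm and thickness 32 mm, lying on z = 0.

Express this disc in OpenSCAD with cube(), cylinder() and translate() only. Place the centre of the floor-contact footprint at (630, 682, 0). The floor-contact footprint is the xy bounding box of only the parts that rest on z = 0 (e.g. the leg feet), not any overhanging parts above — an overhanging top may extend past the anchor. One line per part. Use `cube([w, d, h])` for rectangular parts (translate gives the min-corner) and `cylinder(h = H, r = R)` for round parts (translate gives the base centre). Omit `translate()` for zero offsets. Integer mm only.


translate([630, 682, 0]) cylinder(h = 32, r = 326);


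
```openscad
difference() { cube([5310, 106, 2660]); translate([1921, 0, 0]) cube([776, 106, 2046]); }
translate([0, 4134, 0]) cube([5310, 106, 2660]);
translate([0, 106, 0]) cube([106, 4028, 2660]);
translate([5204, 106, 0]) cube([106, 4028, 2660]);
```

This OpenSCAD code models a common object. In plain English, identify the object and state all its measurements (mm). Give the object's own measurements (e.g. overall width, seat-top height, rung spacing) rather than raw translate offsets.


A single room: four walls, each 2660 mm tall and 106 mm thick, enclosing an outside footprint 5310×4240 mm (x × y), no floor or roof. The front and back walls (−y and +y sides) run the full x-width; the side walls fit between their inner faces. A door opening 776 mm wide and 2046 mm tall is cut through the front wall from the floor up, its −x edge 1921 mm from the wall's −x end.


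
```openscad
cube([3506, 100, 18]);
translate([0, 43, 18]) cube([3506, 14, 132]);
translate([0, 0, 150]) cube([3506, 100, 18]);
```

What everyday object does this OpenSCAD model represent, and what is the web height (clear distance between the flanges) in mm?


An I-beam. The web height is 132 mm.

Two wide flanges with a thin centred web — an I-beam. Overall 168 mm minus two 18 mm flanges gives a web of 168 − 2·18 = 132 mm.


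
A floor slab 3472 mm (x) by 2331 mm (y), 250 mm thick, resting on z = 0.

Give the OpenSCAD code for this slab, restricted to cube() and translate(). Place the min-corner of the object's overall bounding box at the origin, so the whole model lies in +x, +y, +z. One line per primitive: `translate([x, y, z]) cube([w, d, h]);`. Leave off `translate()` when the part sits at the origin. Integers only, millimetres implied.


cube([3472, 2331, 250]);


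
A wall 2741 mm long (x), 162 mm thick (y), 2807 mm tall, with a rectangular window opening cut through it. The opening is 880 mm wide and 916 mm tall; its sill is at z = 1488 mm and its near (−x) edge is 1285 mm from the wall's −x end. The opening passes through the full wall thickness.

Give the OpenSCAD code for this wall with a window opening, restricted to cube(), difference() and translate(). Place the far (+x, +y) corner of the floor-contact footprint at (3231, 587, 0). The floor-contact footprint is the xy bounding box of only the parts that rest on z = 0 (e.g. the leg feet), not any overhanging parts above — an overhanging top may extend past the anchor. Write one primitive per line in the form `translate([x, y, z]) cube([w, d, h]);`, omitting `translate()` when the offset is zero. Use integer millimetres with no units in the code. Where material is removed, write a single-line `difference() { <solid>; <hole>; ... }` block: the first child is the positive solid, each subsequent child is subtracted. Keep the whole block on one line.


difference() { translate([490, 425, 0]) cube([2741, 162, 2807]); translate([1775, 425, 1488]) cube([880, 162, 916]); }


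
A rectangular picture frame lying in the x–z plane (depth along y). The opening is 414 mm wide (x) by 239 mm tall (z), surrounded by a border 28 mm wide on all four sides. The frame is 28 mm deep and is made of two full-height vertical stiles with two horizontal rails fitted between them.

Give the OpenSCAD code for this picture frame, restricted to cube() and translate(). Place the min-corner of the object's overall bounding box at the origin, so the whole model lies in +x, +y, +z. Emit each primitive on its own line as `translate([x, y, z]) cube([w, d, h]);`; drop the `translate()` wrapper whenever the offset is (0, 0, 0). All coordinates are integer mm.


cube([28, 28, 295]);
translate([442, 0, 0]) cube([28, 28, 295]);
translate([28, 0, 0]) cube([414, 28, 28]);
translate([28, 0, 267]) cube([414, 28, 28]);


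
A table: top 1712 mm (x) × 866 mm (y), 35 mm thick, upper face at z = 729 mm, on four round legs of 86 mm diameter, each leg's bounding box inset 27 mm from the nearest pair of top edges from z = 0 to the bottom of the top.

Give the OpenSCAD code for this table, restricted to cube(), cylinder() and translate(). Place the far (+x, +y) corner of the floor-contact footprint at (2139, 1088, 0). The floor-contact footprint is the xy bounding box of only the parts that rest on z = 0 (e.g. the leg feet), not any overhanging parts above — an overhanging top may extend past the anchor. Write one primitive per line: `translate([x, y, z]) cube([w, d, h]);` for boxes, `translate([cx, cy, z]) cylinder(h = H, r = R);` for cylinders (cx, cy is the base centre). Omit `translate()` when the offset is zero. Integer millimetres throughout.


translate([454, 249, 694]) cube([1712, 866, 35]);
translate([524, 319, 0]) cylinder(h = 694, r = 43);
translate([2096, 319, 0]) cylinder(h = 694, r = 43);
translate([524, 1045, 0]) cylinder(h = 694, r = 43);
translate([2096, 1045, 0]) cylinder(h = 694, r = 43);


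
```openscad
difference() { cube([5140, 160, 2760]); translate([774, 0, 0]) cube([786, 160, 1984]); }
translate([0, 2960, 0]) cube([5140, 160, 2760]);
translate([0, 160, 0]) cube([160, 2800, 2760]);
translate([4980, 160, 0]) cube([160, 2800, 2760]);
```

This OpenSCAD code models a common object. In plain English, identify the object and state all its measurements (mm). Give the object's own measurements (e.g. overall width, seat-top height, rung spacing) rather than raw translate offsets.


A single room: four walls, each 2760 mm tall and 160 mm thick, enclosing an outside footprint 5140×3120 mm (x × y), no floor or roof. The front and back walls (−y and +y sides) run the full x-width; the side walls fit between their inner faces. A door opening 786 mm wide and 1984 mm tall is cut through the front wall from the floor up, its −x edge 774 mm from the wall's −x end.


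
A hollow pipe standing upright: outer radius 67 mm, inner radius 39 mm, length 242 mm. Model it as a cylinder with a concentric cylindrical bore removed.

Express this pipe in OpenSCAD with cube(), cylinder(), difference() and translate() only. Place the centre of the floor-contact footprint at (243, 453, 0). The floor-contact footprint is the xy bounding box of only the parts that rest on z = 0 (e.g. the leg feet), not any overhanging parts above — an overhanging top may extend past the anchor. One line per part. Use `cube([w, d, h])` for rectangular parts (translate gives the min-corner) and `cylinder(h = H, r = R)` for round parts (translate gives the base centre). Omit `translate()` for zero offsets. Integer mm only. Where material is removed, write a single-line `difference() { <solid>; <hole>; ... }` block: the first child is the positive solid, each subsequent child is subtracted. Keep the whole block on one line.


difference() { translate([243, 453, 0]) cylinder(h = 242, r = 67); translate([243, 453, 0]) cylinder(h = 242, r = 39); }


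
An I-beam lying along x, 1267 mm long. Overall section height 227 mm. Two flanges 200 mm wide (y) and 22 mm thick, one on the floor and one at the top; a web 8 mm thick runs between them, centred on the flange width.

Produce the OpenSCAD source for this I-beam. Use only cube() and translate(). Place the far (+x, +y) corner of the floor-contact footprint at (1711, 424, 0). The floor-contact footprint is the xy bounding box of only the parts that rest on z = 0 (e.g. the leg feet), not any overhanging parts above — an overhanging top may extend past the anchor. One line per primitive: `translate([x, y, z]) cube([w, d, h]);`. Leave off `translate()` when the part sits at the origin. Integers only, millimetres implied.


translate([444, 224, 0]) cube([1267, 200, 22]);
translate([444, 320, 22]) cube([1267, 8, 183]);
translate([444, 224, 205]) cube([1267, 200, 22]);


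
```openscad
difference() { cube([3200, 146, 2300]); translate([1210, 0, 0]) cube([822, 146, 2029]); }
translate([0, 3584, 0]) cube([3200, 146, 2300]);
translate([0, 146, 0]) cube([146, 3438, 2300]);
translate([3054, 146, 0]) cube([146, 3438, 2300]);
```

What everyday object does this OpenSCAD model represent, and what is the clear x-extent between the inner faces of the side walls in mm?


A single room. The interior width is 2908 mm.

Four walls enclosing a rectangle with a door in the front wall — a room. Outside width 3200 minus two 146 mm walls gives 2908 mm.


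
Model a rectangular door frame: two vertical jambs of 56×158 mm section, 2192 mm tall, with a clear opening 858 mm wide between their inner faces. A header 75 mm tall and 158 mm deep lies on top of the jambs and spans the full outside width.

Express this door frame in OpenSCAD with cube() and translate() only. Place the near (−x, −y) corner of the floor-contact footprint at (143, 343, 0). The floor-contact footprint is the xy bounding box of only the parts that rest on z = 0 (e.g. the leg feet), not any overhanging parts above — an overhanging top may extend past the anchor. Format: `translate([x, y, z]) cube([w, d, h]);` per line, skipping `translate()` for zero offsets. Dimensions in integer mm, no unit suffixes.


translate([143, 343, 0]) cube([56, 158, 2192]);
translate([1057, 343, 0]) cube([56, 158, 2192]);
translate([143, 343, 2192]) cube([970, 158, 75]);


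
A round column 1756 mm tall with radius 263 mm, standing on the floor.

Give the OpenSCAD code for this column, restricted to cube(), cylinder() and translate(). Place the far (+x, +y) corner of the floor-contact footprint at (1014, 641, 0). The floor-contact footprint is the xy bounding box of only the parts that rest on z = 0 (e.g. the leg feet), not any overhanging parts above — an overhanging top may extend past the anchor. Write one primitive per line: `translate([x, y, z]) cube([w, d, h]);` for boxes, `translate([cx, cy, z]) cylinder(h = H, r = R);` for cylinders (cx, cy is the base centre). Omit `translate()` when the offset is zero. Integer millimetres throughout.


translate([751, 378, 0]) cylinder(h = 1756, r = 263);


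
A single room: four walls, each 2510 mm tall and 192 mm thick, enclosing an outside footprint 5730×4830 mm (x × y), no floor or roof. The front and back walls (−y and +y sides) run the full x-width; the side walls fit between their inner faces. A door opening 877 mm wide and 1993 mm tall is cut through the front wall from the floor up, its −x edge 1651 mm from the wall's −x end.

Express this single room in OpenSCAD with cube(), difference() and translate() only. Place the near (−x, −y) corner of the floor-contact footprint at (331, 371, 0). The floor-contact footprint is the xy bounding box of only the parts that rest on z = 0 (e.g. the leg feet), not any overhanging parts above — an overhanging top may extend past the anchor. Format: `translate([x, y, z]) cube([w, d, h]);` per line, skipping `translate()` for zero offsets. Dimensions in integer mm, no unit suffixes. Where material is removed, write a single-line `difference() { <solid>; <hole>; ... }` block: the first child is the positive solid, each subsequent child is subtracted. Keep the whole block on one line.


difference() { translate([331, 371, 0]) cube([5730, 192, 2510]); translate([1982, 371, 0]) cube([877, 192, 1993]); }
translate([331, 5009, 0]) cube([5730, 192, 2510]);
translate([331, 563, 0]) cube([192, 4446, 2510]);
translate([5869, 563, 0]) cube([192, 4446, 2510]);


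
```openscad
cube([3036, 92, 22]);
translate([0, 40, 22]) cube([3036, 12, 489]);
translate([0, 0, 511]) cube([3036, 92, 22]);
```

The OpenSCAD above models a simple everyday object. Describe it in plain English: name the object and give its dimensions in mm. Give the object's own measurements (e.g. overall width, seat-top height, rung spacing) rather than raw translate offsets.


An I-beam lying along x, 3036 mm long. Overall section height 533 mm. Two flanges 92 mm wide (y) and 22 mm thick, one on the floor and one at the top; a web 12 mm thick runs between them, centred on the flange width.


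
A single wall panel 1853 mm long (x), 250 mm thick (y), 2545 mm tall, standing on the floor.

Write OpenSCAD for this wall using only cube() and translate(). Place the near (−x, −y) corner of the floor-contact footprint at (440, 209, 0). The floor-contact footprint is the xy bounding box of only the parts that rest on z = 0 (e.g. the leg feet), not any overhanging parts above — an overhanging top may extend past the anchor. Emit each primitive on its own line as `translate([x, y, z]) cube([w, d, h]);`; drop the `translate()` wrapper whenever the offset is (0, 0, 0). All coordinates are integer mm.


translate([440, 209, 0]) cube([1853, 250, 2545]);


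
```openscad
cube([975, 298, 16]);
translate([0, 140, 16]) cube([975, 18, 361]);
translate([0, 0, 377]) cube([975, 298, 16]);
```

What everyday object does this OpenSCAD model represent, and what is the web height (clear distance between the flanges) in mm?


An I-beam. The web height is 361 mm.

Two wide flanges with a thin centred web — an I-beam. Overall 393 mm minus two 16 mm flanges gives a web of 393 − 2·16 = 361 mm.


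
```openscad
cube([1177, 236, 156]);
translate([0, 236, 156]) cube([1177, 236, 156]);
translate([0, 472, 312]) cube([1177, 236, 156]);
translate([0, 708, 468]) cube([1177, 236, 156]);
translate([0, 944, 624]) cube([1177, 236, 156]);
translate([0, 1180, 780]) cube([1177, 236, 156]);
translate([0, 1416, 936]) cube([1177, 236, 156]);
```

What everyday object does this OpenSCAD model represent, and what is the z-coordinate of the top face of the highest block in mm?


A staircase. The total rise is 1092 mm.

7 identical blocks, each offset up and back from the previous — a staircase. Each step is 156 mm tall and there are 7 of them, so the total rise is 7 × 156 = 1092 mm.


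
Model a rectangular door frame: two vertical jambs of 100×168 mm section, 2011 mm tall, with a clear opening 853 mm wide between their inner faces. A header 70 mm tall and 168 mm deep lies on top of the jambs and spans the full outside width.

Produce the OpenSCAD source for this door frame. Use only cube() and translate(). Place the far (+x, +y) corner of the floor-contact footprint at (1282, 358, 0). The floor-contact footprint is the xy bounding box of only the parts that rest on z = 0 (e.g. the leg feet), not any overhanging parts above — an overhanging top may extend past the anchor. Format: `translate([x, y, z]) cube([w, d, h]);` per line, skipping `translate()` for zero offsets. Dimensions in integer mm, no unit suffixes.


translate([229, 190, 0]) cube([100, 168, 2011]);
translate([1182, 190, 0]) cube([100, 168, 2011]);
translate([229, 190, 2011]) cube([1053, 168, 70]);


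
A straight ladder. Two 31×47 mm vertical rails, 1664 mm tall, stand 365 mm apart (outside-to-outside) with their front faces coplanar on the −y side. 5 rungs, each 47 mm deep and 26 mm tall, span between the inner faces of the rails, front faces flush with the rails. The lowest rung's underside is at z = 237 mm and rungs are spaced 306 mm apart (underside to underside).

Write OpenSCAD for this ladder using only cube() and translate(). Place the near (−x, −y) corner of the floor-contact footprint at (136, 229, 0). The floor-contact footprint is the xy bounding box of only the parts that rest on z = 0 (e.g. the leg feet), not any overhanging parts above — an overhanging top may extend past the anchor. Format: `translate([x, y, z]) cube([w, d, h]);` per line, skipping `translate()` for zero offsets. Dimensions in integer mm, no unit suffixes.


translate([136, 229, 0]) cube([31, 47, 1664]);
translate([470, 229, 0]) cube([31, 47, 1664]);
translate([167, 229, 237]) cube([303, 47, 26]);
translate([167, 229, 543]) cube([303, 47, 26]);
translate([167, 229, 849]) cube([303, 47, 26]);
translate([167, 229, 1155]) cube([303, 47, 26]);
translate([167, 229, 1461]) cube([303, 47, 26]);


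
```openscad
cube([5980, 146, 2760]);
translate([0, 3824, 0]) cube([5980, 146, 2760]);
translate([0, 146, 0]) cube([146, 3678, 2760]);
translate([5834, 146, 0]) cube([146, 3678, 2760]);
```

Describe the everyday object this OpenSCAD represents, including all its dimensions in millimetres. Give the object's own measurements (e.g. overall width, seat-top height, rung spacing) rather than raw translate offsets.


The wall frame of a small rectangular building: four walls, each 2760 mm tall and 146 mm thick, enclosing a footprint 5980 mm (x) by 3970 mm (y) outside-to-outside, with no floor or roof. The front and back walls (the −y and +y sides) span the full width; the two side walls fit between them.


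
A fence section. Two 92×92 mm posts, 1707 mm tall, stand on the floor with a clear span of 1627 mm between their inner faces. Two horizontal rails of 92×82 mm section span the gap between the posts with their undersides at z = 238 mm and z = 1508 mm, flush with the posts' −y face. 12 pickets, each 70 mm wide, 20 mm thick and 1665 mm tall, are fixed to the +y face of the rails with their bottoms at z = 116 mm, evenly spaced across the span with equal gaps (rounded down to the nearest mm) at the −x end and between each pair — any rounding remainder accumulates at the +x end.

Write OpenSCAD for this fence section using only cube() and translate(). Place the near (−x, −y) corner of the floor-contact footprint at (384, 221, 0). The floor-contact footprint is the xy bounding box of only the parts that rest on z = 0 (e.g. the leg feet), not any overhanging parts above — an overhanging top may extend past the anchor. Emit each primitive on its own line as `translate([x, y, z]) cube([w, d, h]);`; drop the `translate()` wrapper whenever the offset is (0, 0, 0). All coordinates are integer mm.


translate([384, 221, 0]) cube([92, 92, 1707]);
translate([2103, 221, 0]) cube([92, 92, 1707]);
translate([476, 221, 238]) cube([1627, 92, 82]);
translate([476, 221, 1508]) cube([1627, 92, 82]);
translate([536, 313, 116]) cube([70, 20, 1665]);
translate([666, 313, 116]) cube([70, 20, 1665]);
translate([796, 313, 116]) cube([70, 20, 1665]);
translate([926, 313, 116]) cube([70, 20, 1665]);
translate([1056, 313, 116]) cube([70, 20, 1665]);
translate([1186, 313, 116]) cube([70, 20, 1665]);
translate([1316, 313, 116]) cube([70, 20, 1665]);
translate([1446, 313, 116]) cube([70, 20, 1665]);
translate([1576, 313, 116]) cube([70, 20, 1665]);
translate([1706, 313, 116]) cube([70, 20, 1665]);
translate([1836, 313, 116]) cube([70, 20, 1665]);
translate([1966, 313, 116]) cube([70, 20, 1665]);


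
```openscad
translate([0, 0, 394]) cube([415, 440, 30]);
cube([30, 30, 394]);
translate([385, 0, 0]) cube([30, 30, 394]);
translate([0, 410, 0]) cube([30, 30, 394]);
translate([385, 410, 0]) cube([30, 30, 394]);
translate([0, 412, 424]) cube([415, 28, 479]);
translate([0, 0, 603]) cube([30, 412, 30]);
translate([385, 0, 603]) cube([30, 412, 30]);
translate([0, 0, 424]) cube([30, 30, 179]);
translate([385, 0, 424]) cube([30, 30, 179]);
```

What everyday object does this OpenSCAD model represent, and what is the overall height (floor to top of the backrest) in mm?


A chair. The overall height is 903 mm.

A slab on four corner posts with a tall panel at the back — a chair. The seat slab sits at z = 394 with thickness 30, and the 479 mm backrest starts at the seat top, so the overall height is 394 + 30 + 479 = 903 mm.


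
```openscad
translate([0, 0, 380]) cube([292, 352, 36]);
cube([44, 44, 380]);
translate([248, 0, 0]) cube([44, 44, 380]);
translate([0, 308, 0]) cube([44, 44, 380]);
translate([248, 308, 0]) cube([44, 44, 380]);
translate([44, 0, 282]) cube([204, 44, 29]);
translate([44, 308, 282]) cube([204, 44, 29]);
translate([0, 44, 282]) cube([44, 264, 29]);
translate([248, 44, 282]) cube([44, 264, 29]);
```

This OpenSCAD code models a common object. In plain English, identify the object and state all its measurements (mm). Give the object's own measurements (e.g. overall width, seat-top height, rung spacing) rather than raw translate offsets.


A simple wooden stool: a rectangular seat 292 mm (x) by 352 mm (y), 36 mm thick, top face at z = 416 mm, on four square legs, each 44×44 mm in cross-section. The legs rest on z = 0, each flush with a corner of the seat. Four stretchers, 44 mm wide and 29 mm tall, connect adjacent legs with their undersides at z = 282 mm, each running between the inner faces of the legs it joins and aligned with the legs' outer faces on the other axis.


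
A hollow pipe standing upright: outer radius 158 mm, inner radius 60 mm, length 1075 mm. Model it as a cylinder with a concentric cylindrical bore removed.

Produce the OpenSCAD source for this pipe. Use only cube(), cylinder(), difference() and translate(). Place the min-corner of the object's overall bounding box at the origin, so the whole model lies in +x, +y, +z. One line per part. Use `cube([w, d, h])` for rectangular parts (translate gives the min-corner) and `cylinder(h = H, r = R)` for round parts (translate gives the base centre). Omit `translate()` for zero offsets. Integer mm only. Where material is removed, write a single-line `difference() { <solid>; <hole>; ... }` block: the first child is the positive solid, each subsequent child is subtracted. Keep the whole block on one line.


difference() { translate([158, 158, 0]) cylinder(h = 1075, r = 158); translate([158, 158, 0]) cylinder(h = 1075, r = 60); }


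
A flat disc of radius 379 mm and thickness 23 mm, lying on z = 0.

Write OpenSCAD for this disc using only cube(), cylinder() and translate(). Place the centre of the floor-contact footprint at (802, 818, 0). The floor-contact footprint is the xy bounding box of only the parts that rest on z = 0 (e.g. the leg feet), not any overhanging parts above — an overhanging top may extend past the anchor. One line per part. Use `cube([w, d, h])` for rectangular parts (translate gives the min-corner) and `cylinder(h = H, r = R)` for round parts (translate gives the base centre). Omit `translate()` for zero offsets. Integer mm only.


translate([802, 818, 0]) cylinder(h = 23, r = 379);


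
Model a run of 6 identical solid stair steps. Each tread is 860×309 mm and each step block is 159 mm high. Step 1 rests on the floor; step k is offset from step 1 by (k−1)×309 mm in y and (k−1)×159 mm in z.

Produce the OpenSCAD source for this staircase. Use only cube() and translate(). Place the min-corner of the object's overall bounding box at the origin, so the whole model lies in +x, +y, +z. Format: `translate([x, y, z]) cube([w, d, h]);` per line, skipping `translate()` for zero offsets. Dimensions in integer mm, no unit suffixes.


cube([860, 309, 159]);
translate([0, 309, 159]) cube([860, 309, 159]);
translate([0, 618, 318]) cube([860, 309, 159]);
translate([0, 927, 477]) cube([860, 309, 159]);
translate([0, 1236, 636]) cube([860, 309, 159]);
translate([0, 1545, 795]) cube([860, 309, 159]);


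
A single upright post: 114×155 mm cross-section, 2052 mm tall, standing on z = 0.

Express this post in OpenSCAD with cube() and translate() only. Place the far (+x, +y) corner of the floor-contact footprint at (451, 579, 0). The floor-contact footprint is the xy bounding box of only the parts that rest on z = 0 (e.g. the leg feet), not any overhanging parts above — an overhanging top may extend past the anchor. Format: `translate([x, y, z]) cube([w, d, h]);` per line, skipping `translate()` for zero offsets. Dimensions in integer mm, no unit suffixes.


translate([337, 424, 0]) cube([114, 155, 2052]);


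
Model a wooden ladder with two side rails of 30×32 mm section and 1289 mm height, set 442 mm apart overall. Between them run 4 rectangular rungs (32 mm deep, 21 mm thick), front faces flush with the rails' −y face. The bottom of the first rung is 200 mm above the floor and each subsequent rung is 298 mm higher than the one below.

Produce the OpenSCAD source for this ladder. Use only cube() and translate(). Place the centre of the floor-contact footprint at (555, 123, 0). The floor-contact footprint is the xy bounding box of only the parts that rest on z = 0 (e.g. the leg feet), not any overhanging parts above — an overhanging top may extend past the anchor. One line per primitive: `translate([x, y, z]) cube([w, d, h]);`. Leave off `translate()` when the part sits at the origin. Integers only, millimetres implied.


// rung span = 442 - 2*30 = 382
// rung[k] z = 200 + k*298
translate([334, 107, 0]) cube([30, 32, 1289]);
translate([746, 107, 0]) cube([30, 32, 1289]);
translate([364, 107, 200]) cube([382, 32, 21]);
translate([364, 107, 498]) cube([382, 32, 21]);
translate([364, 107, 796]) cube([382, 32, 21]);
translate([364, 107, 1094]) cube([382, 32, 21]);


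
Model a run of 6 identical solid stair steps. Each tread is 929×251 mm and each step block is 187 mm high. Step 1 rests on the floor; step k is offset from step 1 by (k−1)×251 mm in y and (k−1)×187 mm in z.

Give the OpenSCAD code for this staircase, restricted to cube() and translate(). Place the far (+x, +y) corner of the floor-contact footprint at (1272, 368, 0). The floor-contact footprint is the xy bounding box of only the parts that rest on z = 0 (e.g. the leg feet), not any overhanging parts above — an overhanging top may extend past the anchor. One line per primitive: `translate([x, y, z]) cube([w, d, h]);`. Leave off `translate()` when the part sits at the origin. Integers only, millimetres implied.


translate([343, 117, 0]) cube([929, 251, 187]);
translate([343, 368, 187]) cube([929, 251, 187]);
translate([343, 619, 374]) cube([929, 251, 187]);
translate([343, 870, 561]) cube([929, 251, 187]);
translate([343, 1121, 748]) cube([929, 251, 187]);
translate([343, 1372, 935]) cube([929, 251, 187]);


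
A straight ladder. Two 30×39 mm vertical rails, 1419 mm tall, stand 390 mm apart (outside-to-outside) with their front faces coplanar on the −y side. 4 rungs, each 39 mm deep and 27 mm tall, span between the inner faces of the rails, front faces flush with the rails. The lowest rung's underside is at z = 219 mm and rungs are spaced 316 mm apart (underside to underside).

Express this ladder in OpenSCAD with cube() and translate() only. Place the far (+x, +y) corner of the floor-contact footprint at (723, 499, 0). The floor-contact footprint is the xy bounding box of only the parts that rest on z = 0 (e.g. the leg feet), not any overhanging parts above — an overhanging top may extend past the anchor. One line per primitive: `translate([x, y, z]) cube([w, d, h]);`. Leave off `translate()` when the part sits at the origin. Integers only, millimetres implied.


translate([333, 460, 0]) cube([30, 39, 1419]);
translate([693, 460, 0]) cube([30, 39, 1419]);
translate([363, 460, 219]) cube([330, 39, 27]);
translate([363, 460, 535]) cube([330, 39, 27]);
translate([363, 460, 851]) cube([330, 39, 27]);
translate([363, 460, 1167]) cube([330, 39, 27]);


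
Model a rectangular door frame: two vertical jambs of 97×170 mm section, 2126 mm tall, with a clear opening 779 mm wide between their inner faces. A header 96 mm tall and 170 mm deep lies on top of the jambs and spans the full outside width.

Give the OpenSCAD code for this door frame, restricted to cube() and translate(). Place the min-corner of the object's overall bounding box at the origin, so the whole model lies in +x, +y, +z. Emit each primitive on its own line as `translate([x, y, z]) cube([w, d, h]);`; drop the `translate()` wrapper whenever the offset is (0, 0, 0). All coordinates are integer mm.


cube([97, 170, 2126]);
translate([876, 0, 0]) cube([97, 170, 2126]);
translate([0, 0, 2126]) cube([973, 170, 96]);


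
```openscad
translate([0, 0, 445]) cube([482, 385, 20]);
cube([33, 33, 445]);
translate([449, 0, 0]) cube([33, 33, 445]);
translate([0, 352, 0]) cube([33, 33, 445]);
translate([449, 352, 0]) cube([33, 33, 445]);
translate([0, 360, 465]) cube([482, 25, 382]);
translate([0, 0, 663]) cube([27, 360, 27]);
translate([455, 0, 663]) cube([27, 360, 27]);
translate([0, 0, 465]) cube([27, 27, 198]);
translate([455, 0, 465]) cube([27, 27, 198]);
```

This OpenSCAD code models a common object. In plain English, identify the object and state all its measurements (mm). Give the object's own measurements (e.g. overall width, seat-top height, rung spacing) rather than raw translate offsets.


A chair. The seat is a 482×385×20 mm slab with its top at z = 465 mm, on four 33×33 mm corner legs (flush with the seat edges, standing on z = 0). A flat backrest 25 mm thick, 382 mm tall, spans the full seat width and rises from the seat top along its +y edge, rear face flush with the rear of the seat. Two armrests of 27×27 mm section run along each side from the seat's front edge to the front of the backrest, top faces 225 mm above the seat top and outer faces flush with the seat's x-edges; a 27×27 mm post under the front of each armrest stands on the seat at the front corner.


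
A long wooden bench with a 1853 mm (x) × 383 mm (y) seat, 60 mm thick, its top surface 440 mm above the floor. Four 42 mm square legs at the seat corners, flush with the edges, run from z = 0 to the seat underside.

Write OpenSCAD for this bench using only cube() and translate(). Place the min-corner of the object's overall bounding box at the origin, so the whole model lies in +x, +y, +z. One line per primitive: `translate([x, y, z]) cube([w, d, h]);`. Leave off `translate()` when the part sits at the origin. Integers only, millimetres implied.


translate([0, 0, 380]) cube([1853, 383, 60]);
cube([42, 42, 380]);
translate([0, 341, 0]) cube([42, 42, 380]);
translate([1811, 0, 0]) cube([42, 42, 380]);
translate([1811, 341, 0]) cube([42, 42, 380]);


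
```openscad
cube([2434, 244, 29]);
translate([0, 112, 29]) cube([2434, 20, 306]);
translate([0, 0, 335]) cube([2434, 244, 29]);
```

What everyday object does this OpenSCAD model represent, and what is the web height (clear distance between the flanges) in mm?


An I-beam. The web height is 306 mm.

Two wide flanges with a thin centred web — an I-beam. Overall 364 mm minus two 29 mm flanges gives a web of 364 − 2·29 = 306 mm.


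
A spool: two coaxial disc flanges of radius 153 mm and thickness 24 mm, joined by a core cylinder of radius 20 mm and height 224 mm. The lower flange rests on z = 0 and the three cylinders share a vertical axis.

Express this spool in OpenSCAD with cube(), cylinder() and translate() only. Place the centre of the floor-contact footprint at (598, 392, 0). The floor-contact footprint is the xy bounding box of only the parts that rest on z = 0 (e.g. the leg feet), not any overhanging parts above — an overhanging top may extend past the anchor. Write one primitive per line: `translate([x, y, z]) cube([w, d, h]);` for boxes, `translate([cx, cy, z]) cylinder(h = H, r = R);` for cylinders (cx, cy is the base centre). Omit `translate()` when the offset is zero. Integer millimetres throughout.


translate([598, 392, 0]) cylinder(h = 24, r = 153);
translate([598, 392, 24]) cylinder(h = 224, r = 20);
translate([598, 392, 248]) cylinder(h = 24, r = 153);


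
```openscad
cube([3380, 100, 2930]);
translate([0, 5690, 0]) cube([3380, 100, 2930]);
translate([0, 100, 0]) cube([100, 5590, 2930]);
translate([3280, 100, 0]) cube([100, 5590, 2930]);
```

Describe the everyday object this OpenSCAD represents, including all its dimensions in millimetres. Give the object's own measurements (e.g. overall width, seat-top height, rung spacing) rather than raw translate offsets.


The wall frame of a small rectangular building: four walls, each 2930 mm tall and 100 mm thick, enclosing a footprint 3380 mm (x) by 5790 mm (y) outside-to-outside, with no floor or roof. The front and back walls (the −y and +y sides) span the full width; the two side walls fit between them.


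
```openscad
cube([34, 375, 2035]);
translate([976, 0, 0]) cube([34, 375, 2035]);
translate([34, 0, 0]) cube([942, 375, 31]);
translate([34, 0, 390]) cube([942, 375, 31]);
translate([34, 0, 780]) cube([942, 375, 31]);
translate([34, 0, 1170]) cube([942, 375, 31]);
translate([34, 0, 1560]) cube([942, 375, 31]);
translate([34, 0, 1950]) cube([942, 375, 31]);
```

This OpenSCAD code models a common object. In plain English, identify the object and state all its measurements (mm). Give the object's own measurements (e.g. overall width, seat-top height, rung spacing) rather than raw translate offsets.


An open bookshelf. Two side panels, each 34 mm thick, 375 mm deep and 2035 mm tall, stand 1010 mm apart (outside-to-outside). Between them sit 6 shelves, each 31 mm thick and 375 mm deep, spanning the full gap between the sides. The bottom shelf rests on the floor (its underside at z = 0) and the clear gap between one shelf's top and the next shelf's underside is 359 mm.
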